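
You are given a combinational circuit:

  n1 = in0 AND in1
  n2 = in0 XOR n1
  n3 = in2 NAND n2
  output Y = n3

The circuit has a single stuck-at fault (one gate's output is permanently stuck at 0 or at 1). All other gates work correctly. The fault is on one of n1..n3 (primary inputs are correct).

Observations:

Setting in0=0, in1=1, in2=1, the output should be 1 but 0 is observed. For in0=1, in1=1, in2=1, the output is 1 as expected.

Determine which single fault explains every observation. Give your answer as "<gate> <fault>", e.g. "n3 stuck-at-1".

n1 stuck-at-1

Fault-free values for test 1 (in0=0, in1=1, in2=1): n1=0, n2=0, n3=1, giving Y=1. Observed 0.
Test 1: faults giving observed 0 are {n1 stuck-at-1, n2 stuck-at-1, n3 stuck-at-0}.
Test 2 (in0=1, in1=1, in2=1): fault-free n1=1, n2=0, n3=1 → 1; observed 1. Eliminates n2 stuck-at-1, n3 stuck-at-0.
Only n1 stuck-at-1 is consistent with every test.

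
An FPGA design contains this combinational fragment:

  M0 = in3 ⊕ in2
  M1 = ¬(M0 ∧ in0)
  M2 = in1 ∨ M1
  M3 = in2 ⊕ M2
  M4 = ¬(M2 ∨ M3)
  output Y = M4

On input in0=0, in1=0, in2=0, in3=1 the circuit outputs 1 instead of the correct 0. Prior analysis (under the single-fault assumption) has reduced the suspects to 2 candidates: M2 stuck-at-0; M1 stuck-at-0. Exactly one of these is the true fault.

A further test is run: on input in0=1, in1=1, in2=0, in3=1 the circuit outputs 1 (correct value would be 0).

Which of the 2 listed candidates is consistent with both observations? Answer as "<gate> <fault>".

Evaluate each candidate on input in0=1, in1=1, in2=0, in3=1:
  M2 stuck-at-0: M0=1, M1=0, M2=0 [stuck-at-0], M3=0, M4=1 → 1 — matches
  M1 stuck-at-0: M0=1, M1=0 [stuck-at-0], M2=1, M3=1, M4=0 → 0 — eliminated
Only M2 stuck-at-0 reproduces the observed 1.

M2 stuck-at-0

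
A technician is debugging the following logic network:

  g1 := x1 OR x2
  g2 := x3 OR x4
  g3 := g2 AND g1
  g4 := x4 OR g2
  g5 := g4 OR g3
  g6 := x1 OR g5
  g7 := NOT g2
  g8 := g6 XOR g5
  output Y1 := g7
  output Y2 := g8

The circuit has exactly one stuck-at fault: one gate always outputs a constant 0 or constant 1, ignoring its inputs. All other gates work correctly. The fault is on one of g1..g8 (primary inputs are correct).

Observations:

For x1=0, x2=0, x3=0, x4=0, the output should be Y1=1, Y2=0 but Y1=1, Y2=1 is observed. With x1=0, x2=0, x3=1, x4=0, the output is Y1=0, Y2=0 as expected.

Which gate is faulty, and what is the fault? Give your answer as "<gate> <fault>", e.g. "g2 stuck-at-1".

g6 stuck-at-1

Fault-free values for test 1 (x1=0, x2=0, x3=0, x4=0): g1=0, g2=0, g3=0, g4=0, g5=0, g6=0, g7=1, g8=0, giving Y1=1, Y2=0. Observed Y1=1, Y2=1.
Test 1: faults giving observed Y1=1, Y2=1 are {g6 stuck-at-1, g8 stuck-at-1}.
Test 2 (x1=0, x2=0, x3=1, x4=0): fault-free g1=0, g2=1, g3=0, g4=1, g5=1, g6=1, g7=0, g8=0 → Y1=0, Y2=0; observed Y1=0, Y2=0. Eliminates g8 stuck-at-1.
Only g6 stuck-at-1 is consistent with every test.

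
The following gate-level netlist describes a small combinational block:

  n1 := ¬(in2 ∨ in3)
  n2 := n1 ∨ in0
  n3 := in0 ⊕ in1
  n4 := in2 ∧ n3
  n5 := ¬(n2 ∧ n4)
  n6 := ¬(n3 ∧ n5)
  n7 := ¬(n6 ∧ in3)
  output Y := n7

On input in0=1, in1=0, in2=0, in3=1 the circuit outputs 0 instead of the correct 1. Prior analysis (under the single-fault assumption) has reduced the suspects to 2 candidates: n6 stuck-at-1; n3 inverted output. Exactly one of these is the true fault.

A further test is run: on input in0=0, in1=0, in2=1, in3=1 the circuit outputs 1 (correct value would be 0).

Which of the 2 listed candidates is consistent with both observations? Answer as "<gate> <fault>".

n3 inverted output

Evaluate each candidate on input in0=0, in1=0, in2=1, in3=1:
  n6 stuck-at-1: n1=0, n2=0, n3=0, n4=0, n5=1, n6=1 [stuck-at-1], n7=0 → 0 — eliminated
  n3 inverted output: n1=0, n2=0, n3=1 [inverted output], n4=1, n5=1, n6=0, n7=1 → 1 — matches
Only n3 inverted output reproduces the observed 1.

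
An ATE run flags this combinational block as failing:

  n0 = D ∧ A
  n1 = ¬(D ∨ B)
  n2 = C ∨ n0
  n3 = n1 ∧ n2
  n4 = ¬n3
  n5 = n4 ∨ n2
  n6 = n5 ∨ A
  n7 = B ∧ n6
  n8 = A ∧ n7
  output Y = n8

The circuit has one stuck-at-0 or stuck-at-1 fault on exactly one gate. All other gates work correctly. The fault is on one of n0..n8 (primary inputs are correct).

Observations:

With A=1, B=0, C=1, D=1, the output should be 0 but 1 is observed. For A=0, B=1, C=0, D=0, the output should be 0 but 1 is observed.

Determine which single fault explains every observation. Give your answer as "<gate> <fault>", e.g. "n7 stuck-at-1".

Fault-free values for test 1 (A=1, B=0, C=1, D=1): n0=1, n1=0, n2=1, n3=0, n4=1, n5=1, n6=1, n7=0, n8=0, giving Y=0. Observed 1.
Test 1: faults giving observed 1 are {n7 stuck-at-1, n8 stuck-at-1}.
Test 2 (A=0, B=1, C=0, D=0): fault-free n0=0, n1=0, n2=0, n3=0, n4=1, n5=1, n6=1, n7=1, n8=0 → 0; observed 1. Eliminates n7 stuck-at-1.
Only n8 stuck-at-1 is consistent with every test.

n8 stuck-at-1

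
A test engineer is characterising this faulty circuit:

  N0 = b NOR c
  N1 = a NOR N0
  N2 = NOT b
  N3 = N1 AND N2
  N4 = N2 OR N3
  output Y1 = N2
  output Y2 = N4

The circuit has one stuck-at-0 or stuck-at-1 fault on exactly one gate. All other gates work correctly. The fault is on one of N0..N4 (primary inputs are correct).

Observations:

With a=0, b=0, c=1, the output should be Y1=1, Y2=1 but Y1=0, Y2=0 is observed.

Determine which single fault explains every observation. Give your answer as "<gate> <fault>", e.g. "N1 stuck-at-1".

Fault-free values for test 1 (a=0, b=0, c=1): N0=0, N1=1, N2=1, N3=1, N4=1, giving Y1=1, Y2=1. Observed Y1=0, Y2=0.
Test 1: faults giving observed Y1=0, Y2=0 are {N2 stuck-at-0}.
Only N2 stuck-at-0 is consistent with every test.

N2 stuck-at-0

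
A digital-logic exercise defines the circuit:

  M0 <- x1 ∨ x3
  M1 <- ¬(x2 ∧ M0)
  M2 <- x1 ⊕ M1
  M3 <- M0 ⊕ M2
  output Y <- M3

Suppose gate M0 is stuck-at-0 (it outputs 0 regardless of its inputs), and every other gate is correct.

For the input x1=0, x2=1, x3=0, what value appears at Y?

Propagate with M0 forced: M0=0 [stuck-at-0], M1=1, M2=1, M3=1.
So Y = 1. (Same as the fault-free value — the fault is masked on this input.)

1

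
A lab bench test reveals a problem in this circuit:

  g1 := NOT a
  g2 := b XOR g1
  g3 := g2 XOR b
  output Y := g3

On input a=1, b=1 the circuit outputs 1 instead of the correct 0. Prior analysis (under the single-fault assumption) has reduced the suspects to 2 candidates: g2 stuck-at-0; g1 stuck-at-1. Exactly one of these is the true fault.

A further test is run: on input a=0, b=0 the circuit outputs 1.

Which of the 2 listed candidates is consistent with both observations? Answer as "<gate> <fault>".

g1 stuck-at-1

Evaluate each candidate on input a=0, b=0:
  g2 stuck-at-0: g1=1, g2=0 [stuck-at-0], g3=0 → 0 — eliminated
  g1 stuck-at-1: g1=1 [stuck-at-1], g2=1, g3=1 → 1 — matches
Only g1 stuck-at-1 reproduces the observed 1.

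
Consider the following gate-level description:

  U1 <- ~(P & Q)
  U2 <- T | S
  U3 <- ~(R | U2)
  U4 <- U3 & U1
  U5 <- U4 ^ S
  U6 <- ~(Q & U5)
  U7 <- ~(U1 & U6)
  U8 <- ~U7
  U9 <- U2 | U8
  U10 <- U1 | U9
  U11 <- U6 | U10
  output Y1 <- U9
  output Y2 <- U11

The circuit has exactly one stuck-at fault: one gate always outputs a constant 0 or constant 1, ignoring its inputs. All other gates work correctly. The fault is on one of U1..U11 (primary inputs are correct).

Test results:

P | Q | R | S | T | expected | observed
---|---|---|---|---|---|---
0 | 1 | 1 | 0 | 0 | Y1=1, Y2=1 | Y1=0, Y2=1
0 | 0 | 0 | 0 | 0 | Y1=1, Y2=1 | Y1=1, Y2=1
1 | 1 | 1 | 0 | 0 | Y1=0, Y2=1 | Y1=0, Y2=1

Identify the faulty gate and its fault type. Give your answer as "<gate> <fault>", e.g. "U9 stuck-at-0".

Fault-free values for test 1 (P=0, Q=1, R=1, S=0, T=0): U1=1, U2=0, U3=0, U4=0, U5=0, U6=1, U7=0, U8=1, U9=1, U10=1, U11=1, giving Y1=1, Y2=1. Observed Y1=0, Y2=1.
Test 1: faults giving observed Y1=0, Y2=1 are {U1 stuck-at-0, U3 stuck-at-1, U4 stuck-at-1, U5 stuck-at-1, U6 stuck-at-0, U7 stuck-at-1, U8 stuck-at-0, U9 stuck-at-0}.
Test 2 (P=0, Q=0, R=0, S=0, T=0): fault-free U1=1, U2=0, U3=1, U4=1, U5=1, U6=1, U7=0, U8=1, U9=1, U10=1, U11=1 → Y1=1, Y2=1; observed Y1=1, Y2=1. Eliminates U1 stuck-at-0, U6 stuck-at-0, U7 stuck-at-1, U8 stuck-at-0, U9 stuck-at-0.
Test 3 (P=1, Q=1, R=1, S=0, T=0): fault-free U1=0, U2=0, U3=0, U4=0, U5=0, U6=1, U7=1, U8=0, U9=0, U10=0, U11=1 → Y1=0, Y2=1; observed Y1=0, Y2=1. Eliminates U4 stuck-at-1, U5 stuck-at-1.
Only U3 stuck-at-1 is consistent with every test.

U3 stuck-at-1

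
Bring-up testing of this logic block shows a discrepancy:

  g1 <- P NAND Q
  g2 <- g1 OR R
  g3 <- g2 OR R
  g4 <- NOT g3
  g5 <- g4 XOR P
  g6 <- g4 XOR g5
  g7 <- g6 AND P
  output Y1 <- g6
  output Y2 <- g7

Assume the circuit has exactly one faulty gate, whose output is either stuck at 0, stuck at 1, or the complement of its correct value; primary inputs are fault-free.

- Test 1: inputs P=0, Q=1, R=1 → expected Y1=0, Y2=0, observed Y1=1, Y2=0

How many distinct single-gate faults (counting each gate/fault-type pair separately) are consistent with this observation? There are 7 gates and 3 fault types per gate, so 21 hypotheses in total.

Fault-free: g1=1, g2=1, g3=1, g4=0, g5=0, g6=0, g7=0 → Y1=0, Y2=0. Observed Y1=1, Y2=0.
  g1: none of the 3 fault types match ✗
  g2: none of the 3 fault types match ✗
  g3: none of the 3 fault types match ✗
  g4: none of the 3 fault types match ✗
  g5: stuck-at-1, inverted output ✓; others ✗
  g6: stuck-at-1, inverted output ✓; others ✗
  g7: none of the 3 fault types match ✗
Consistent faults: {g5 stuck-at-1, g5 inverted output, g6 stuck-at-1, g6 inverted output} — 4 in all.

4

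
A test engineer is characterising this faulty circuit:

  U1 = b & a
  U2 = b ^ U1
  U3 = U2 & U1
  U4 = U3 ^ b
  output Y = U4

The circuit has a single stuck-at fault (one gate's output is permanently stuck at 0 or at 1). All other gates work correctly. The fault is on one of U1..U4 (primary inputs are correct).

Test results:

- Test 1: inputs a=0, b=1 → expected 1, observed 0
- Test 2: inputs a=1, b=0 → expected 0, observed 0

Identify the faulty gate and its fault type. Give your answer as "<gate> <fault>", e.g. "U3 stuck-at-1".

Fault-free values for test 1 (a=0, b=1): U1=0, U2=1, U3=0, U4=1, giving Y=1. Observed 0.
Test 1: faults giving observed 0 are {U3 stuck-at-1, U4 stuck-at-0}.
Test 2 (a=1, b=0): fault-free U1=0, U2=0, U3=0, U4=0 → 0; observed 0. Eliminates U3 stuck-at-1.
Only U4 stuck-at-0 is consistent with every test.

U4 stuck-at-0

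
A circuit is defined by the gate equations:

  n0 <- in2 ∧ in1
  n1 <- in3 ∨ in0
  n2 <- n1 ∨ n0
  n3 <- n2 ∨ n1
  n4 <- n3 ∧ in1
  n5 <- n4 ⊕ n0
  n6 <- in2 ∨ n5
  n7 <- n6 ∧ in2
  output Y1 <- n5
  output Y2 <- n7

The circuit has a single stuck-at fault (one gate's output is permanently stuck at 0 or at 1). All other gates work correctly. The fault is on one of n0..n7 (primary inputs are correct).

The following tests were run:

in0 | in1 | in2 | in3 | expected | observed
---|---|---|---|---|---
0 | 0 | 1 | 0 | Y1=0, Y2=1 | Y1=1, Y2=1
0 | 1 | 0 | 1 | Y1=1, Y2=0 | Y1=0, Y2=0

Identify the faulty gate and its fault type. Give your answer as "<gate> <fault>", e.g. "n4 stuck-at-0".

n0 stuck-at-1

Fault-free values for test 1 (in0=0, in1=0, in2=1, in3=0): n0=0, n1=0, n2=0, n3=0, n4=0, n5=0, n6=1, n7=1, giving Y1=0, Y2=1. Observed Y1=1, Y2=1.
Test 1: faults giving observed Y1=1, Y2=1 are {n0 stuck-at-1, n4 stuck-at-1, n5 stuck-at-1}.
Test 2 (in0=0, in1=1, in2=0, in3=1): fault-free n0=0, n1=1, n2=1, n3=1, n4=1, n5=1, n6=1, n7=0 → Y1=1, Y2=0; observed Y1=0, Y2=0. Eliminates n4 stuck-at-1, n5 stuck-at-1.
Only n0 stuck-at-1 is consistent with every test.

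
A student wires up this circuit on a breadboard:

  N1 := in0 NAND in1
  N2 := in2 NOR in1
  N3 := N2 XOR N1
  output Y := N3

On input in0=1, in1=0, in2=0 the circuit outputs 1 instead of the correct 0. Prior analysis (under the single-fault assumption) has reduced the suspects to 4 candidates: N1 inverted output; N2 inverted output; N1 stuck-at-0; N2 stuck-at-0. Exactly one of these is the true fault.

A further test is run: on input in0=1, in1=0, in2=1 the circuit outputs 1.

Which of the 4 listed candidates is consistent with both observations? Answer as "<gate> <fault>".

N2 stuck-at-0

Evaluate each candidate on input in0=1, in1=0, in2=1:
  N1 inverted output: N1=0 [inverted output], N2=0, N3=0 → 0 — eliminated
  N2 inverted output: N1=1, N2=1 [inverted output], N3=0 → 0 — eliminated
  N1 stuck-at-0: N1=0 [stuck-at-0], N2=0, N3=0 → 0 — eliminated
  N2 stuck-at-0: N1=1, N2=0 [stuck-at-0], N3=1 → 1 — matches
Only N2 stuck-at-0 reproduces the observed 1.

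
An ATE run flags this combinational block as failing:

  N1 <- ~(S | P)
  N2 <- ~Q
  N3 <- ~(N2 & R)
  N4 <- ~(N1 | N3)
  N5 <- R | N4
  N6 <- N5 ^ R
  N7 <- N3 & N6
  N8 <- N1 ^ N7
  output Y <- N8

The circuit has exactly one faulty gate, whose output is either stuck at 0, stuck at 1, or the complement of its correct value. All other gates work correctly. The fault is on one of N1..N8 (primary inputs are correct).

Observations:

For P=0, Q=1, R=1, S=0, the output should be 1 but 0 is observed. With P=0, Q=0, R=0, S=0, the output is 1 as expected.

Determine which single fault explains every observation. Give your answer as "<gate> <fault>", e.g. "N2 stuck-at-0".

N5 stuck-at-0

Fault-free values for test 1 (P=0, Q=1, R=1, S=0): N1=1, N2=0, N3=1, N4=0, N5=1, N6=0, N7=0, N8=1, giving Y=1. Observed 0.
Test 1: faults giving observed 0 are {N1 stuck-at-0, N1 inverted output, N5 stuck-at-0, N5 inverted output, N6 stuck-at-1, N6 inverted output, N7 stuck-at-1, N7 inverted output, N8 stuck-at-0, N8 inverted output}.
Test 2 (P=0, Q=0, R=0, S=0): fault-free N1=1, N2=1, N3=1, N4=0, N5=0, N6=0, N7=0, N8=1 → 1; observed 1. Eliminates N1 stuck-at-0, N1 inverted output, N5 inverted output, N6 stuck-at-1, N6 inverted output, N7 stuck-at-1, N7 inverted output, N8 stuck-at-0, N8 inverted output.
Only N5 stuck-at-0 is consistent with every test.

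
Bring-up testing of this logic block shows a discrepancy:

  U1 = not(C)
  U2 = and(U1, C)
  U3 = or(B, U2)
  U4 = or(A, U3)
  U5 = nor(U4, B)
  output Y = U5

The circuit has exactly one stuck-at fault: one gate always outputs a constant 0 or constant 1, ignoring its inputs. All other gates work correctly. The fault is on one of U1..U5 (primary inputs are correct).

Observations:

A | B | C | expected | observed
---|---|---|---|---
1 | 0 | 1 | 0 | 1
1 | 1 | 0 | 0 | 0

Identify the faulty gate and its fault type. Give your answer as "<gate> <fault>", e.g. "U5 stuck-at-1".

U4 stuck-at-0

Fault-free values for test 1 (A=1, B=0, C=1): U1=0, U2=0, U3=0, U4=1, U5=0, giving Y=0. Observed 1.
Test 1: faults giving observed 1 are {U4 stuck-at-0, U5 stuck-at-1}.
Test 2 (A=1, B=1, C=0): fault-free U1=1, U2=0, U3=1, U4=1, U5=0 → 0; observed 0. Eliminates U5 stuck-at-1.
Only U4 stuck-at-0 is consistent with every test.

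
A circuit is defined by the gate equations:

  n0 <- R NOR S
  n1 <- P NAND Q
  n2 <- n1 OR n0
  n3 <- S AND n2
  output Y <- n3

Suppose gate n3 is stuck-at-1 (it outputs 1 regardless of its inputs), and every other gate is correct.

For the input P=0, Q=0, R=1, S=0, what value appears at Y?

1

Propagate with n3 forced: n0=0, n1=1, n2=1, n3=1 [stuck-at-1].
So Y = 1. (Without the fault it would be 0.)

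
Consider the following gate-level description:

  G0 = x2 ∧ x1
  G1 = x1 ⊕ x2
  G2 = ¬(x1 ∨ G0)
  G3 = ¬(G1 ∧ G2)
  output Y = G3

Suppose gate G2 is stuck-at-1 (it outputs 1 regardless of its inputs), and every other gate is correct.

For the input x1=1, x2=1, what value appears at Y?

Propagate with G2 forced: G0=1, G1=0, G2=1 [stuck-at-1], G3=1.
So Y = 1. (Same as the fault-free value — the fault is masked on this input.)

1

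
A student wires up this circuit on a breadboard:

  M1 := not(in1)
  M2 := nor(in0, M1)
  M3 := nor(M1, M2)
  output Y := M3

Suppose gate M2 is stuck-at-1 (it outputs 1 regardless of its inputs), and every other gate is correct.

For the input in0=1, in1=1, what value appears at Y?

0

Propagate with M2 forced: M1=0, M2=1 [stuck-at-1], M3=0.
So Y = 0. (Without the fault it would be 1.)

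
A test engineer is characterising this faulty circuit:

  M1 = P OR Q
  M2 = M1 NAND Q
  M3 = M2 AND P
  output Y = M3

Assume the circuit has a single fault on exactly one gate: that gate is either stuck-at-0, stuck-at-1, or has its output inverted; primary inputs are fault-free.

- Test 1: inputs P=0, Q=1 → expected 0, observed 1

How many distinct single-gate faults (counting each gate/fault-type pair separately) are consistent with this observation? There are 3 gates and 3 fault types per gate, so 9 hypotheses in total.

2

Fault-free: M1=1, M2=0, M3=0 → 0. Observed 1.
  M1 stuck-at-0: output 0 ✗
  M1 stuck-at-1: output 0 ✗
  M1 inverted output: output 0 ✗
  M2 stuck-at-0: output 0 ✗
  M2 stuck-at-1: output 0 ✗
  M2 inverted output: output 0 ✗
  M3 stuck-at-0: output 0 ✗
  M3 stuck-at-1: output 1 ✓
  M3 inverted output: output 1 ✓
Consistent faults: {M3 stuck-at-1, M3 inverted output} — 2 in all.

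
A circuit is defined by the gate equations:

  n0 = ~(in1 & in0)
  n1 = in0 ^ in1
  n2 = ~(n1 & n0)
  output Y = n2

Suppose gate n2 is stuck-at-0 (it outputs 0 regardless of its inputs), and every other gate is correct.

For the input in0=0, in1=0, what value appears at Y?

0

Propagate with n2 forced: n0=1, n1=0, n2=0 [stuck-at-0].
So Y = 0. (Without the fault it would be 1.)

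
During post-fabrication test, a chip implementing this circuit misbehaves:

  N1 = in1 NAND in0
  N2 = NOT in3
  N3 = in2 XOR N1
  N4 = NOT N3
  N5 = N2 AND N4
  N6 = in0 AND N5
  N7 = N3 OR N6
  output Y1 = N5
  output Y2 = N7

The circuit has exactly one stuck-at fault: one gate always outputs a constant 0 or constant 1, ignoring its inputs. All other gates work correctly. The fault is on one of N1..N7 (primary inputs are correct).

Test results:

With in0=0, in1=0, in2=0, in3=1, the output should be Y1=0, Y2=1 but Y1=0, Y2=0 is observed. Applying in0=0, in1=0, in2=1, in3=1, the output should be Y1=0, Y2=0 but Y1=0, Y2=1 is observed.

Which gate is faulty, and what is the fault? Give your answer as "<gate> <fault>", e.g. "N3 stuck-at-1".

N1 stuck-at-0

Fault-free values for test 1 (in0=0, in1=0, in2=0, in3=1): N1=1, N2=0, N3=1, N4=0, N5=0, N6=0, N7=1, giving Y1=0, Y2=1. Observed Y1=0, Y2=0.
Test 1: faults giving observed Y1=0, Y2=0 are {N1 stuck-at-0, N3 stuck-at-0, N7 stuck-at-0}.
Test 2 (in0=0, in1=0, in2=1, in3=1): fault-free N1=1, N2=0, N3=0, N4=1, N5=0, N6=0, N7=0 → Y1=0, Y2=0; observed Y1=0, Y2=1. Eliminates N3 stuck-at-0, N7 stuck-at-0.
Only N1 stuck-at-0 is consistent with every test.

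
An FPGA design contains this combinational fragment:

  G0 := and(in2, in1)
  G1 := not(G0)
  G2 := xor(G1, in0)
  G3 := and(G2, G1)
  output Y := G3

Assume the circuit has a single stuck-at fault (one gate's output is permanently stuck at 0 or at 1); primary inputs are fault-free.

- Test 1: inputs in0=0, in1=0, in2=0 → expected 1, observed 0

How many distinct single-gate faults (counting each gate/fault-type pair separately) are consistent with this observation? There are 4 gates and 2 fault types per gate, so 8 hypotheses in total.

Fault-free: G0=0, G1=1, G2=1, G3=1 → 1. Observed 0.
  G0 stuck-at-0: output 1 ✗
  G0 stuck-at-1: output 0 ✓
  G1 stuck-at-0: output 0 ✓
  G1 stuck-at-1: output 1 ✗
  G2 stuck-at-0: output 0 ✓
  G2 stuck-at-1: output 1 ✗
  G3 stuck-at-0: output 0 ✓
  G3 stuck-at-1: output 1 ✗
Consistent faults: {G0 stuck-at-1, G1 stuck-at-0, G2 stuck-at-0, G3 stuck-at-0} — 4 in all.

4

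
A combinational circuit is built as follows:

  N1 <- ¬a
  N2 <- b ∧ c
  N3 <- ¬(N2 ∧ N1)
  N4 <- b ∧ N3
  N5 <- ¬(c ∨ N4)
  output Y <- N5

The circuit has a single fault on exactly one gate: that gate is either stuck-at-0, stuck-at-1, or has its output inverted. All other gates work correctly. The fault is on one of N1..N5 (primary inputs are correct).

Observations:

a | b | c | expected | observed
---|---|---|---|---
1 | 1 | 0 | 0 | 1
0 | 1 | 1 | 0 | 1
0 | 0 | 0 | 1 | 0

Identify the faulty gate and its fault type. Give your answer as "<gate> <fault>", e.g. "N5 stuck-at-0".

Fault-free values for test 1 (a=1, b=1, c=0): N1=0, N2=0, N3=1, N4=1, N5=0, giving Y=0. Observed 1.
Test 1: faults giving observed 1 are {N3 stuck-at-0, N3 inverted output, N4 stuck-at-0, N4 inverted output, N5 stuck-at-1, N5 inverted output}.
Test 2 (a=0, b=1, c=1): fault-free N1=1, N2=1, N3=0, N4=0, N5=0 → 0; observed 1. Eliminates N3 stuck-at-0, N3 inverted output, N4 stuck-at-0, N4 inverted output.
Test 3 (a=0, b=0, c=0): fault-free N1=1, N2=0, N3=1, N4=0, N5=1 → 1; observed 0. Eliminates N5 stuck-at-1.
Only N5 inverted output is consistent with every test.

N5 inverted output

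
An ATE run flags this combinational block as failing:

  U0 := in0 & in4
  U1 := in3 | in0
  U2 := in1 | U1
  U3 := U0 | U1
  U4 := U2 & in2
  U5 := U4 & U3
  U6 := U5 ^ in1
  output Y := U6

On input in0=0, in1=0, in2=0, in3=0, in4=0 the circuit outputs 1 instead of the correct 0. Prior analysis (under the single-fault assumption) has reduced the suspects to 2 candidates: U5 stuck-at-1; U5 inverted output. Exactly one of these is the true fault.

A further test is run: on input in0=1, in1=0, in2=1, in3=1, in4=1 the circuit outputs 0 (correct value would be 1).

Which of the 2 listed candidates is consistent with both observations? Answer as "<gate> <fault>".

U5 inverted output

Evaluate each candidate on input in0=1, in1=0, in2=1, in3=1, in4=1:
  U5 stuck-at-1: U0=1, U1=1, U2=1, U3=1, U4=1, U5=1 [stuck-at-1], U6=1 → 1 — eliminated
  U5 inverted output: U0=1, U1=1, U2=1, U3=1, U4=1, U5=0 [inverted output], U6=0 → 0 — matches
Only U5 inverted output reproduces the observed 0.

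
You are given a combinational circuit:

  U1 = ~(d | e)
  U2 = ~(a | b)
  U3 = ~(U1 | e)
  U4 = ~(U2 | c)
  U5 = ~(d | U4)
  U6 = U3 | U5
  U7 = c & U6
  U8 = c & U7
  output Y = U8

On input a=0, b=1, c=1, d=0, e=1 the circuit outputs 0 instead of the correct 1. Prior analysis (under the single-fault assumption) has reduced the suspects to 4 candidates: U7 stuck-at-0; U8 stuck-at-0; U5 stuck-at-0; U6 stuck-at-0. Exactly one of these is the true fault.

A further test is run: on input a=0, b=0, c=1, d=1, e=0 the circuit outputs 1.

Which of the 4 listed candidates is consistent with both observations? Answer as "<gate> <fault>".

U5 stuck-at-0

Evaluate each candidate on input a=0, b=0, c=1, d=1, e=0:
  U7 stuck-at-0: U1=0, U2=1, U3=1, U4=0, U5=0, U6=1, U7=0 [stuck-at-0], U8=0 → 0 — eliminated
  U8 stuck-at-0: U1=0, U2=1, U3=1, U4=0, U5=0, U6=1, U7=1, U8=0 [stuck-at-0] → 0 — eliminated
  U5 stuck-at-0: U1=0, U2=1, U3=1, U4=0, U5=0 [stuck-at-0], U6=1, U7=1, U8=1 → 1 — matches
  U6 stuck-at-0: U1=0, U2=1, U3=1, U4=0, U5=0, U6=0 [stuck-at-0], U7=0, U8=0 → 0 — eliminated
Only U5 stuck-at-0 reproduces the observed 1.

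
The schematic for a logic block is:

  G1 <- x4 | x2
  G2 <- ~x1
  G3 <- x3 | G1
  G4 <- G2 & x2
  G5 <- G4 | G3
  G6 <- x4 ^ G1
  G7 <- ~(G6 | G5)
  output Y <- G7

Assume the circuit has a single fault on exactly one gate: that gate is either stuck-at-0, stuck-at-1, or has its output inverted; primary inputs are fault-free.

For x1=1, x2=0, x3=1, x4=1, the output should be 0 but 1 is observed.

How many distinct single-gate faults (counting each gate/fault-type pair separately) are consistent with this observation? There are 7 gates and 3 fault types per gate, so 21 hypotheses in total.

Fault-free: G1=1, G2=0, G3=1, G4=0, G5=1, G6=0, G7=0 → 0. Observed 1.
  G1: none of the 3 fault types match ✗
  G2: none of the 3 fault types match ✗
  G3: stuck-at-0, inverted output ✓; others ✗
  G4: none of the 3 fault types match ✗
  G5: stuck-at-0, inverted output ✓; others ✗
  G6: none of the 3 fault types match ✗
  G7: stuck-at-1, inverted output ✓; others ✗
Consistent faults: {G3 stuck-at-0, G3 inverted output, G5 stuck-at-0, G5 inverted output, G7 stuck-at-1, G7 inverted output} — 6 in all.

6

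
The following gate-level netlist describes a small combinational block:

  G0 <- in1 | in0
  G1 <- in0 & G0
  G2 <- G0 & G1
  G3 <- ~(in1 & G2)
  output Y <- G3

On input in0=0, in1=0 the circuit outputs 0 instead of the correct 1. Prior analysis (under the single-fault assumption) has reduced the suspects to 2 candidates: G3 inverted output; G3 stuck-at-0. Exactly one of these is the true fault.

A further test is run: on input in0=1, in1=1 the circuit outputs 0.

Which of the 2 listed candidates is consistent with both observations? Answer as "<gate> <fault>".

G3 stuck-at-0

Evaluate each candidate on input in0=1, in1=1:
  G3 inverted output: G0=1, G1=1, G2=1, G3=1 [inverted output] → 1 — eliminated
  G3 stuck-at-0: G0=1, G1=1, G2=1, G3=0 [stuck-at-0] → 0 — matches
Only G3 stuck-at-0 reproduces the observed 0.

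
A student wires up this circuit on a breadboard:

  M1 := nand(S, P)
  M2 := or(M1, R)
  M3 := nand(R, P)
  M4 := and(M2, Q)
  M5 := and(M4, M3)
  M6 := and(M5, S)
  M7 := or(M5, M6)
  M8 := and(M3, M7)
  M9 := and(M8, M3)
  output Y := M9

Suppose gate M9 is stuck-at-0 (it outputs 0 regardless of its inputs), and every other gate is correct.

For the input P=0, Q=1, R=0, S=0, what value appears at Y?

Propagate with M9 forced: M1=1, M2=1, M3=1, M4=1, M5=1, M6=0, M7=1, M8=1, M9=0 [stuck-at-0].
So Y = 0. (Without the fault it would be 1.)

0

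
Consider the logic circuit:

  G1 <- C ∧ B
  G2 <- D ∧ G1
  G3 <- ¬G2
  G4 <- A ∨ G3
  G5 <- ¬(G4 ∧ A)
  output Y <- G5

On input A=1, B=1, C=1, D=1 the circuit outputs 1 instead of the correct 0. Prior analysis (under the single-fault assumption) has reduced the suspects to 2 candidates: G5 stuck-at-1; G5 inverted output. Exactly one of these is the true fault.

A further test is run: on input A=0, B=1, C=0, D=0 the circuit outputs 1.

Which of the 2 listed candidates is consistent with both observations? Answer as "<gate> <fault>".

Evaluate each candidate on input A=0, B=1, C=0, D=0:
  G5 stuck-at-1: G1=0, G2=0, G3=1, G4=1, G5=1 [stuck-at-1] → 1 — matches
  G5 inverted output: G1=0, G2=0, G3=1, G4=1, G5=0 [inverted output] → 0 — eliminated
Only G5 stuck-at-1 reproduces the observed 1.

G5 stuck-at-1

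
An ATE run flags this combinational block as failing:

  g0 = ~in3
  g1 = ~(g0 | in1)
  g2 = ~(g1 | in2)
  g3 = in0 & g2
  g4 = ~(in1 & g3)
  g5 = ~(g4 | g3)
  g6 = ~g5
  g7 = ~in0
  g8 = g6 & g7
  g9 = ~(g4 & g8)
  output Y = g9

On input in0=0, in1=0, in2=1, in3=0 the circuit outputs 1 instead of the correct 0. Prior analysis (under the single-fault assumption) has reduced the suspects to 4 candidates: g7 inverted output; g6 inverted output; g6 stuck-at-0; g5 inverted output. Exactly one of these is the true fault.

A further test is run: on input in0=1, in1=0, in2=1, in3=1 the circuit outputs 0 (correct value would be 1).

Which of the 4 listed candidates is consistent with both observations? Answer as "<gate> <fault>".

g7 inverted output

Evaluate each candidate on input in0=1, in1=0, in2=1, in3=1:
  g7 inverted output: g0=0, g1=1, g2=0, g3=0, g4=1, g5=0, g6=1, g7=1 [inverted output], g8=1, g9=0 → 0 — matches
  g6 inverted output: g0=0, g1=1, g2=0, g3=0, g4=1, g5=0, g6=0 [inverted output], g7=0, g8=0, g9=1 → 1 — eliminated
  g6 stuck-at-0: g0=0, g1=1, g2=0, g3=0, g4=1, g5=0, g6=0 [stuck-at-0], g7=0, g8=0, g9=1 → 1 — eliminated
  g5 inverted output: g0=0, g1=1, g2=0, g3=0, g4=1, g5=1 [inverted output], g6=0, g7=0, g8=0, g9=1 → 1 — eliminated
Only g7 inverted output reproduces the observed 0.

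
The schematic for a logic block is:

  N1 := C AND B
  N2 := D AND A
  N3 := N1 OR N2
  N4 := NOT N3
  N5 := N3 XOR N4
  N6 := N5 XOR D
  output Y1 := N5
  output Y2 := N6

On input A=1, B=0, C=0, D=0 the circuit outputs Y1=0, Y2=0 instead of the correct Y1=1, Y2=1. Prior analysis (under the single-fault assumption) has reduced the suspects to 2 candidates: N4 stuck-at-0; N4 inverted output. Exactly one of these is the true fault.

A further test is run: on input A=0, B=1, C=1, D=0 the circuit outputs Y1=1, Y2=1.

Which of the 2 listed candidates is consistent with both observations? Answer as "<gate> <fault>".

N4 stuck-at-0

Evaluate each candidate on input A=0, B=1, C=1, D=0:
  N4 stuck-at-0: N1=1, N2=0, N3=1, N4=0 [stuck-at-0], N5=1, N6=1 → Y1=1, Y2=1 — matches
  N4 inverted output: N1=1, N2=0, N3=1, N4=1 [inverted output], N5=0, N6=0 → Y1=0, Y2=0 — eliminated
Only N4 stuck-at-0 reproduces the observed Y1=1, Y2=1.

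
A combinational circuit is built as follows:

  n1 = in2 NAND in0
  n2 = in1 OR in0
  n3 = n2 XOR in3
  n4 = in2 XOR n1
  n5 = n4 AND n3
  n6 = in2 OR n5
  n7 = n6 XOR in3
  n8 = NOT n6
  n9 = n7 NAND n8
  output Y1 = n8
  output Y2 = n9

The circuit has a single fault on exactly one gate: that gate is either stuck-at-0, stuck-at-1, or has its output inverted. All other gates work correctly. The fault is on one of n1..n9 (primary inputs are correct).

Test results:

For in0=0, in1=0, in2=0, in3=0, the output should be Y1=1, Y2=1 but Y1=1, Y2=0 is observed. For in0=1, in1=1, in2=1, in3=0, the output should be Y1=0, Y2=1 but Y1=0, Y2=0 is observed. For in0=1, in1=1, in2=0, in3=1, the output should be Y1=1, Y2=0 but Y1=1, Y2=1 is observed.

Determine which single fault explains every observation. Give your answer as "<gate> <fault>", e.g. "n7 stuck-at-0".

n9 inverted output

Fault-free values for test 1 (in0=0, in1=0, in2=0, in3=0): n1=1, n2=0, n3=0, n4=1, n5=0, n6=0, n7=0, n8=1, n9=1, giving Y1=1, Y2=1. Observed Y1=1, Y2=0.
Test 1: faults giving observed Y1=1, Y2=0 are {n7 stuck-at-1, n7 inverted output, n9 stuck-at-0, n9 inverted output}.
Test 2 (in0=1, in1=1, in2=1, in3=0): fault-free n1=0, n2=1, n3=1, n4=1, n5=1, n6=1, n7=1, n8=0, n9=1 → Y1=0, Y2=1; observed Y1=0, Y2=0. Eliminates n7 stuck-at-1, n7 inverted output.
Test 3 (in0=1, in1=1, in2=0, in3=1): fault-free n1=1, n2=1, n3=0, n4=1, n5=0, n6=0, n7=1, n8=1, n9=0 → Y1=1, Y2=0; observed Y1=1, Y2=1. Eliminates n9 stuck-at-0.
Only n9 inverted output is consistent with every test.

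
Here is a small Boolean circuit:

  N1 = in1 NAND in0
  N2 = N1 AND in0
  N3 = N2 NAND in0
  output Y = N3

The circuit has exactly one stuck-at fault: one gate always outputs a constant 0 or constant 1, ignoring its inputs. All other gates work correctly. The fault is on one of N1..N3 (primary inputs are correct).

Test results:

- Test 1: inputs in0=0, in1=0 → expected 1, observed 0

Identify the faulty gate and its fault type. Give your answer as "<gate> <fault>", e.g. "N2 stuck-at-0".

Fault-free values for test 1 (in0=0, in1=0): N1=1, N2=0, N3=1, giving Y=1. Observed 0.
Test 1: faults giving observed 0 are {N3 stuck-at-0}.
Only N3 stuck-at-0 is consistent with every test.

N3 stuck-at-0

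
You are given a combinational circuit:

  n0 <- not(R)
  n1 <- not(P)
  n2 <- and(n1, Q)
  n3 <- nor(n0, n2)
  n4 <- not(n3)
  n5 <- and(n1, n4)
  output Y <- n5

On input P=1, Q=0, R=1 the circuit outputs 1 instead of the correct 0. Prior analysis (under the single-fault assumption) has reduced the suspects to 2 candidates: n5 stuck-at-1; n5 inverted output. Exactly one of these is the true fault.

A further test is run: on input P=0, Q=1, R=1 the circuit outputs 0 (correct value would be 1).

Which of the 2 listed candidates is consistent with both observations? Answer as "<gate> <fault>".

n5 inverted output

Evaluate each candidate on input P=0, Q=1, R=1:
  n5 stuck-at-1: n0=0, n1=1, n2=1, n3=0, n4=1, n5=1 [stuck-at-1] → 1 — eliminated
  n5 inverted output: n0=0, n1=1, n2=1, n3=0, n4=1, n5=0 [inverted output] → 0 — matches
Only n5 inverted output reproduces the observed 0.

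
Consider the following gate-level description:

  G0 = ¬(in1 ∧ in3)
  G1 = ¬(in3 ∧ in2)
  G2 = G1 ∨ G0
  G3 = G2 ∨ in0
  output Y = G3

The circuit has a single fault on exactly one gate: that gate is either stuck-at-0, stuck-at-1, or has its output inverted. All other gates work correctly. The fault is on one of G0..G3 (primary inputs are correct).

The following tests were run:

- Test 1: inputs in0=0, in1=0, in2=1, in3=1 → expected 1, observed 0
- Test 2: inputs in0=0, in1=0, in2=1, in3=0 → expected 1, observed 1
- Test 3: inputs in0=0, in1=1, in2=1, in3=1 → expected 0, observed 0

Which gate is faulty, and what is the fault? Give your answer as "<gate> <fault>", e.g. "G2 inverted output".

Fault-free values for test 1 (in0=0, in1=0, in2=1, in3=1): G0=1, G1=0, G2=1, G3=1, giving Y=1. Observed 0.
Test 1: faults giving observed 0 are {G0 stuck-at-0, G0 inverted output, G2 stuck-at-0, G2 inverted output, G3 stuck-at-0, G3 inverted output}.
Test 2 (in0=0, in1=0, in2=1, in3=0): fault-free G0=1, G1=1, G2=1, G3=1 → 1; observed 1. Eliminates G2 stuck-at-0, G2 inverted output, G3 stuck-at-0, G3 inverted output.
Test 3 (in0=0, in1=1, in2=1, in3=1): fault-free G0=0, G1=0, G2=0, G3=0 → 0; observed 0. Eliminates G0 inverted output.
Only G0 stuck-at-0 is consistent with every test.

G0 stuck-at-0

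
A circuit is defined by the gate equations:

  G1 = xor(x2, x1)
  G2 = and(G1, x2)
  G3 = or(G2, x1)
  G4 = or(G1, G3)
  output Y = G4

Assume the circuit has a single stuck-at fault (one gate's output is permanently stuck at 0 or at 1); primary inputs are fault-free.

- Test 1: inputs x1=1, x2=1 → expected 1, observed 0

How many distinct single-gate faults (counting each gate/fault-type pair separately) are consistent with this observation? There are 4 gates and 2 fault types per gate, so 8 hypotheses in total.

Fault-free: G1=0, G2=0, G3=1, G4=1 → 1. Observed 0.
  G1 stuck-at-0: output 1 ✗
  G1 stuck-at-1: output 1 ✗
  G2 stuck-at-0: output 1 ✗
  G2 stuck-at-1: output 1 ✗
  G3 stuck-at-0: output 0 ✓
  G3 stuck-at-1: output 1 ✗
  G4 stuck-at-0: output 0 ✓
  G4 stuck-at-1: output 1 ✗
Consistent faults: {G3 stuck-at-0, G4 stuck-at-0} — 2 in all.

2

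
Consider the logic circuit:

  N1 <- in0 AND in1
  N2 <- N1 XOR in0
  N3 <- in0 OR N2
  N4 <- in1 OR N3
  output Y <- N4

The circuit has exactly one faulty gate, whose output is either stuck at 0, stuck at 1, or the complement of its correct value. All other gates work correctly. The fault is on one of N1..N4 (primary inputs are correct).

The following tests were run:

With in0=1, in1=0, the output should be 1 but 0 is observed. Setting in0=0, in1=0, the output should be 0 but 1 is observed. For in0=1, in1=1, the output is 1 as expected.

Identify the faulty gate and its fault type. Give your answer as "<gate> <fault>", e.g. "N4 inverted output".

N3 inverted output

Fault-free values for test 1 (in0=1, in1=0): N1=0, N2=1, N3=1, N4=1, giving Y=1. Observed 0.
Test 1: faults giving observed 0 are {N3 stuck-at-0, N3 inverted output, N4 stuck-at-0, N4 inverted output}.
Test 2 (in0=0, in1=0): fault-free N1=0, N2=0, N3=0, N4=0 → 0; observed 1. Eliminates N3 stuck-at-0, N4 stuck-at-0.
Test 3 (in0=1, in1=1): fault-free N1=1, N2=0, N3=1, N4=1 → 1; observed 1. Eliminates N4 inverted output.
Only N3 inverted output is consistent with every test.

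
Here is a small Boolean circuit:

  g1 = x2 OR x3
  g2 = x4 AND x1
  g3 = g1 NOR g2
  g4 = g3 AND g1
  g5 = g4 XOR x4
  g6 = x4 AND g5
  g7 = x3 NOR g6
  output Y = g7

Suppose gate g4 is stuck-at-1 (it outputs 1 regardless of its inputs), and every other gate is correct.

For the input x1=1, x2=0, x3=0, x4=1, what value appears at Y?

1

Propagate with g4 forced: g1=0, g2=1, g3=0, g4=1 [stuck-at-1], g5=0, g6=0, g7=1.
So Y = 1. (Without the fault it would be 0.)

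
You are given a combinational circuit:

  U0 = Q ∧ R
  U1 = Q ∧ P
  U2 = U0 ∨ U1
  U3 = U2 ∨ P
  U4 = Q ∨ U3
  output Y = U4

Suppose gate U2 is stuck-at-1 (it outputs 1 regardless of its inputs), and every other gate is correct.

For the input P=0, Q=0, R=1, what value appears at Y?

1

Propagate with U2 forced: U0=0, U1=0, U2=1 [stuck-at-1], U3=1, U4=1.
So Y = 1. (Without the fault it would be 0.)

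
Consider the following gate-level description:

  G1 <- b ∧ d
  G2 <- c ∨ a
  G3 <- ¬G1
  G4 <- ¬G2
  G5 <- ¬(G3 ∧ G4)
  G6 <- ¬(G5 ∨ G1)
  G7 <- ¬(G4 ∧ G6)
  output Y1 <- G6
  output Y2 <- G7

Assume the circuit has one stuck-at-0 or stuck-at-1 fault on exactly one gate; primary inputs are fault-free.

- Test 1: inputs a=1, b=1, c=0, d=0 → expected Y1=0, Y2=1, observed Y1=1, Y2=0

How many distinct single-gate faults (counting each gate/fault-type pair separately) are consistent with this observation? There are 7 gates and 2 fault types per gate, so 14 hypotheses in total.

Fault-free: G1=0, G2=1, G3=1, G4=0, G5=1, G6=0, G7=1 → Y1=0, Y2=1. Observed Y1=1, Y2=0.
  G1 stuck-at-0: output Y1=0, Y2=1 ✗
  G1 stuck-at-1: output Y1=0, Y2=1 ✗
  G2 stuck-at-0: output Y1=1, Y2=0 ✓
  G2 stuck-at-1: output Y1=0, Y2=1 ✗
  G3 stuck-at-0: output Y1=0, Y2=1 ✗
  G3 stuck-at-1: output Y1=0, Y2=1 ✗
  G4 stuck-at-0: output Y1=0, Y2=1 ✗
  G4 stuck-at-1: output Y1=1, Y2=0 ✓
  G5 stuck-at-0: output Y1=1, Y2=1 ✗
  G5 stuck-at-1: output Y1=0, Y2=1 ✗
  G6 stuck-at-0: output Y1=0, Y2=1 ✗
  G6 stuck-at-1: output Y1=1, Y2=1 ✗
  G7 stuck-at-0: output Y1=0, Y2=0 ✗
  G7 stuck-at-1: output Y1=0, Y2=1 ✗
Consistent faults: {G2 stuck-at-0, G4 stuck-at-1} — 2 in all.

2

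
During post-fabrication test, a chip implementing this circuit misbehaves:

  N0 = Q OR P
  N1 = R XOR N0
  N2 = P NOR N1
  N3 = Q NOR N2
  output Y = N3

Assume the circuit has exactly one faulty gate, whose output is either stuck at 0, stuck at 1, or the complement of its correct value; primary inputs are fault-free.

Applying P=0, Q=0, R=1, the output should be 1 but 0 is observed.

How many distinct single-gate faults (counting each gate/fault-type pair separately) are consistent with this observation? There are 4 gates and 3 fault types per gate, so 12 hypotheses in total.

8

Fault-free: N0=0, N1=1, N2=0, N3=1 → 1. Observed 0.
  N0 stuck-at-0: output 1 ✗
  N0 stuck-at-1: output 0 ✓
  N0 inverted output: output 0 ✓
  N1 stuck-at-0: output 0 ✓
  N1 stuck-at-1: output 1 ✗
  N1 inverted output: output 0 ✓
  N2 stuck-at-0: output 1 ✗
  N2 stuck-at-1: output 0 ✓
  N2 inverted output: output 0 ✓
  N3 stuck-at-0: output 0 ✓
  N3 stuck-at-1: output 1 ✗
  N3 inverted output: output 0 ✓
Consistent faults: {N0 stuck-at-1, N0 inverted output, N1 stuck-at-0, N1 inverted output, N2 stuck-at-1, N2 inverted output, N3 stuck-at-0, N3 inverted output} — 8 in all.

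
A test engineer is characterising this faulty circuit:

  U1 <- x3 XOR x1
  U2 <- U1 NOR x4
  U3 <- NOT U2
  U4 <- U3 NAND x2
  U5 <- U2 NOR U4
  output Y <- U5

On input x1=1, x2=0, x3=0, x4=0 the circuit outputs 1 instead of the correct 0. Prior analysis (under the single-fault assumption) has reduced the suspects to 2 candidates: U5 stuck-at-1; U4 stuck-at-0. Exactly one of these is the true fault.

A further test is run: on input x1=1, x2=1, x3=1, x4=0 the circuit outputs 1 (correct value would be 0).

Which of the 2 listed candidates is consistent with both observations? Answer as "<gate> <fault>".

U5 stuck-at-1

Evaluate each candidate on input x1=1, x2=1, x3=1, x4=0:
  U5 stuck-at-1: U1=0, U2=1, U3=0, U4=1, U5=1 [stuck-at-1] → 1 — matches
  U4 stuck-at-0: U1=0, U2=1, U3=0, U4=0 [stuck-at-0], U5=0 → 0 — eliminated
Only U5 stuck-at-1 reproduces the observed 1.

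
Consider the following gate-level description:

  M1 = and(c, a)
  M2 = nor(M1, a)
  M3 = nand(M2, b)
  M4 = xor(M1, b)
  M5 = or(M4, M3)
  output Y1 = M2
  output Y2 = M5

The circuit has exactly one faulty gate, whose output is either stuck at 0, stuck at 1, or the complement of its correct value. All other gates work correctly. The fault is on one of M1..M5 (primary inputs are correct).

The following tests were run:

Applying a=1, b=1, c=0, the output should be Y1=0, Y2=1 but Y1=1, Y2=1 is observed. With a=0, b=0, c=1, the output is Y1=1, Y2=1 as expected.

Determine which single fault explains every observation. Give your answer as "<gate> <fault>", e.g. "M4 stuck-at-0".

Fault-free values for test 1 (a=1, b=1, c=0): M1=0, M2=0, M3=1, M4=1, M5=1, giving Y1=0, Y2=1. Observed Y1=1, Y2=1.
Test 1: faults giving observed Y1=1, Y2=1 are {M2 stuck-at-1, M2 inverted output}.
Test 2 (a=0, b=0, c=1): fault-free M1=0, M2=1, M3=1, M4=0, M5=1 → Y1=1, Y2=1; observed Y1=1, Y2=1. Eliminates M2 inverted output.
Only M2 stuck-at-1 is consistent with every test.

M2 stuck-at-1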